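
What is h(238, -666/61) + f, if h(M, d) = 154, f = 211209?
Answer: 211363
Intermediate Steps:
h(238, -666/61) + f = 154 + 211209 = 211363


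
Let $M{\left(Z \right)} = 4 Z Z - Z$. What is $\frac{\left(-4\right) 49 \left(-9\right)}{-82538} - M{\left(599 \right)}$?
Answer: $- \frac{59204714627}{41269} \approx -1.4346 \cdot 10^{6}$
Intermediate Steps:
$M{\left(Z \right)} = - Z + 4 Z^{2}$ ($M{\left(Z \right)} = 4 Z^{2} - Z = - Z + 4 Z^{2}$)
$\frac{\left(-4\right) 49 \left(-9\right)}{-82538} - M{\left(599 \right)} = \frac{\left(-4\right) 49 \left(-9\right)}{-82538} - 599 \left(-1 + 4 \cdot 599\right) = \left(-196\right) \left(-9\right) \left(- \frac{1}{82538}\right) - 599 \left(-1 + 2396\right) = 1764 \left(- \frac{1}{82538}\right) - 599 \cdot 2395 = - \frac{882}{41269} - 1434605 = - \frac{59204714627}{41269}$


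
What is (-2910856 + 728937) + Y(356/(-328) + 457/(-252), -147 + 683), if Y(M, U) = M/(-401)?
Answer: -9039978400357/4143132 ≈ -2.1819e+6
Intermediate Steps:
Y(M, U) = -M/401 (Y(M, U) = M*(-1/401) = -M/401)
(-2910856 + 728937) + Y(356/(-328) + 457/(-252), -147 + 683) = (-2910856 + 728937) - (356/(-328) + 457/(-252))/401 = -2181919 - (356*(-1/328) + 457*(-1/252))/401 = -2181919 - (-89/82 - 457/252)/401 = -2181919 - 1/401*(-29951/10332) = -2181919 + 29951/4143132 = -9039978400357/4143132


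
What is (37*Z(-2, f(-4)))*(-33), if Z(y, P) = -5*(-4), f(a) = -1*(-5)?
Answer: -24420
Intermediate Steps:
f(a) = 5
Z(y, P) = 20
(37*Z(-2, f(-4)))*(-33) = (37*20)*(-33) = 740*(-33) = -24420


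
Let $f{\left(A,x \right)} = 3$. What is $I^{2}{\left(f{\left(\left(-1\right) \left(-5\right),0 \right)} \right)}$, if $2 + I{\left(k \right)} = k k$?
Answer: $49$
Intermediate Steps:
$I{\left(k \right)} = -2 + k^{2}$ ($I{\left(k \right)} = -2 + k k = -2 + k^{2}$)
$I^{2}{\left(f{\left(\left(-1\right) \left(-5\right),0 \right)} \right)} = \left(-2 + 3^{2}\right)^{2} = \left(-2 + 9\right)^{2} = 7^{2} = 49$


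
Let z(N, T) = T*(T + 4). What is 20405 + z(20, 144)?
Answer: 41717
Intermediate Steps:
z(N, T) = T*(4 + T)
20405 + z(20, 144) = 20405 + 144*(4 + 144) = 20405 + 144*148 = 20405 + 21312 = 41717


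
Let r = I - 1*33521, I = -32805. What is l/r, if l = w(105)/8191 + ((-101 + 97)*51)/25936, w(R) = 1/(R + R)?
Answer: 43859563/369873347418120 ≈ 1.1858e-7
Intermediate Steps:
w(R) = 1/(2*R)
l = -43859563/5576596620 (l = ((½)/105)/8191 + ((-101 + 97)*51)/25936 = ((½)*(1/105))*(1/8191) - 4*51*(1/25936) = (1/210)*(1/8191) - 204*1/25936 = 1/1720110 - 51/6484 = -43859563/5576596620 ≈ -0.0078649)
r = -66326 (r = -32805 - 1*33521 = -32805 - 33521 = -66326)
l/r = -43859563/5576596620/(-66326) = -43859563/5576596620*(-1/66326) = 43859563/369873347418120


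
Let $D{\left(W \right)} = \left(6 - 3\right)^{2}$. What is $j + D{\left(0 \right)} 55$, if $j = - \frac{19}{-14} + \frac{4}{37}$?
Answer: $\frac{257169}{518} \approx 496.47$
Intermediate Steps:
$j = \frac{759}{518}$ ($j = \left(-19\right) \left(- \frac{1}{14}\right) + 4 \cdot \frac{1}{37} = \frac{19}{14} + \frac{4}{37} = \frac{759}{518} \approx 1.4653$)
$D{\left(W \right)} = 9$ ($D{\left(W \right)} = 3^{2} = 9$)
$j + D{\left(0 \right)} 55 = \frac{759}{518} + 9 \cdot 55 = \frac{759}{518} + 495 = \frac{257169}{518}$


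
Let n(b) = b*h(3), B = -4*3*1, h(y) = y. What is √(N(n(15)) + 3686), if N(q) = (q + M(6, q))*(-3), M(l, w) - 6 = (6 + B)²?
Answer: 5*√137 ≈ 58.523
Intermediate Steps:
B = -12 (B = -12*1 = -12)
n(b) = 3*b (n(b) = b*3 = 3*b)
M(l, w) = 42 (M(l, w) = 6 + (6 - 12)² = 6 + (-6)² = 6 + 36 = 42)
N(q) = -126 - 3*q (N(q) = (q + 42)*(-3) = (42 + q)*(-3) = -126 - 3*q)
√(N(n(15)) + 3686) = √((-126 - 9*15) + 3686) = √((-126 - 3*45) + 3686) = √((-126 - 135) + 3686) = √(-261 + 3686) = √3425 = 5*√137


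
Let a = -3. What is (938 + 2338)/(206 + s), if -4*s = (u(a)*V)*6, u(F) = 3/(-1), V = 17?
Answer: 6552/565 ≈ 11.596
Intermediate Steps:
u(F) = -3 (u(F) = 3*(-1) = -3)
s = 153/2 (s = -(-3*17)*6/4 = -(-51)*6/4 = -1/4*(-306) = 153/2 ≈ 76.500)
(938 + 2338)/(206 + s) = (938 + 2338)/(206 + 153/2) = 3276/(565/2) = 3276*(2/565) = 6552/565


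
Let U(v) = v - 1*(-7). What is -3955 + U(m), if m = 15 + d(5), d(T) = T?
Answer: -3928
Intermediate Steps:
m = 20 (m = 15 + 5 = 20)
U(v) = 7 + v (U(v) = v + 7 = 7 + v)
-3955 + U(m) = -3955 + (7 + 20) = -3955 + 27 = -3928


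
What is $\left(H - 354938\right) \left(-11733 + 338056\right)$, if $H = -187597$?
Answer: $-177041648805$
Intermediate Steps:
$\left(H - 354938\right) \left(-11733 + 338056\right) = \left(-187597 - 354938\right) \left(-11733 + 338056\right) = \left(-542535\right) 326323 = -177041648805$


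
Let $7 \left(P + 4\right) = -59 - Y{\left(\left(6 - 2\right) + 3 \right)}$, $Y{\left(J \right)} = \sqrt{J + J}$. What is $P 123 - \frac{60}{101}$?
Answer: $- \frac{1081221}{707} - \frac{123 \sqrt{14}}{7} \approx -1595.1$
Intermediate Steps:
$Y{\left(J \right)} = \sqrt{2} \sqrt{J}$ ($Y{\left(J \right)} = \sqrt{2 J} = \sqrt{2} \sqrt{J}$)
$P = - \frac{87}{7} - \frac{\sqrt{14}}{7}$ ($P = -4 + \frac{-59 - \sqrt{2} \sqrt{\left(6 - 2\right) + 3}}{7} = -4 + \frac{-59 - \sqrt{2} \sqrt{4 + 3}}{7} = -4 + \frac{-59 - \sqrt{2} \sqrt{7}}{7} = -4 + \frac{-59 - \sqrt{14}}{7} = -4 - \left(\frac{59}{7} + \frac{\sqrt{14}}{7}\right) = - \frac{87}{7} - \frac{\sqrt{14}}{7} \approx -12.963$)
$P 123 - \frac{60}{101} = \left(- \frac{87}{7} - \frac{\sqrt{14}}{7}\right) 123 - \frac{60}{101} = \left(- \frac{10701}{7} - \frac{123 \sqrt{14}}{7}\right) - \frac{60}{101} = - \frac{1081221}{707} - \frac{123 \sqrt{14}}{7}$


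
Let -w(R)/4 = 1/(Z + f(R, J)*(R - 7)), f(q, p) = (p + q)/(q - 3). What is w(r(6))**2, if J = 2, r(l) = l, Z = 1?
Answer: 144/25 ≈ 5.7600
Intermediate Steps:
f(q, p) = (p + q)/(-3 + q)
w(R) = -4/(1 + (-7 + R)*(2 + R)/(-3 + R)) (w(R) = -4/(1 + ((2 + R)/(-3 + R))*(R - 7)) = -4/(1 + ((2 + R)/(-3 + R))*(-7 + R)) = -4/(1 + (-7 + R)*(2 + R)/(-3 + R)))
w(r(6))**2 = (4*(3 - 1*6)/(-17 + 6**2 - 4*6))**2 = (4*(3 - 6)/(-17 + 36 - 24))**2 = (4*(-3)/(-5))**2 = (4*(-1/5)*(-3))**2 = (12/5)**2 = 144/25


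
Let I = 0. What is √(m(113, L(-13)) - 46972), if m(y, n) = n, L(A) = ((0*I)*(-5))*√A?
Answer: 2*I*√11743 ≈ 216.73*I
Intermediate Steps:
L(A) = 0 (L(A) = ((0*0)*(-5))*√A = (0*(-5))*√A = 0*√A = 0)
√(m(113, L(-13)) - 46972) = √(0 - 46972) = √(-46972) = 2*I*√11743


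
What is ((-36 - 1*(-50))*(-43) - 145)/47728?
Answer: -747/47728 ≈ -0.015651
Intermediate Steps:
((-36 - 1*(-50))*(-43) - 145)/47728 = ((-36 + 50)*(-43) - 145)*(1/47728) = (14*(-43) - 145)*(1/47728) = (-602 - 145)*(1/47728) = -747*1/47728 = -747/47728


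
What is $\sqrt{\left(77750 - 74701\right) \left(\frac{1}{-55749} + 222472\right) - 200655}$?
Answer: $\frac{2 \sqrt{526888192721240193}}{55749} \approx 26041.0$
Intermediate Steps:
$\sqrt{\left(77750 - 74701\right) \left(\frac{1}{-55749} + 222472\right) - 200655} = \sqrt{3049 \left(- \frac{1}{55749} + 222472\right) - 200655} = \sqrt{3049 \cdot \frac{12402591527}{55749} - 200655} = \sqrt{\frac{37815501565823}{55749} - 200655} = \sqrt{\frac{37804315250228}{55749}} = \frac{2 \sqrt{526888192721240193}}{55749}$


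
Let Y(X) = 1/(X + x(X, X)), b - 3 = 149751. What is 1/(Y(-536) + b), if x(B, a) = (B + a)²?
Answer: 1148648/172014632593 ≈ 6.6776e-6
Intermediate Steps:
b = 149754 (b = 3 + 149751 = 149754)
Y(X) = 1/(X + 4*X²) (Y(X) = 1/(X + (X + X)²) = 1/(X + (2*X)²) = 1/(X + 4*X²))
1/(Y(-536) + b) = 1/(1/((-536)*(1 + 4*(-536))) + 149754) = 1/(-1/(536*(1 - 2144)) + 149754) = 1/(-1/536/(-2143) + 149754) = 1/(-1/536*(-1/2143) + 149754) = 1/(1/1148648 + 149754) = 1/(172014632593/1148648) = 1148648/172014632593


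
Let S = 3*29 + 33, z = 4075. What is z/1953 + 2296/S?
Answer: 207212/9765 ≈ 21.220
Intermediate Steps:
S = 120 (S = 87 + 33 = 120)
z/1953 + 2296/S = 4075/1953 + 2296/120 = 4075*(1/1953) + 2296*(1/120) = 4075/1953 + 287/15 = 207212/9765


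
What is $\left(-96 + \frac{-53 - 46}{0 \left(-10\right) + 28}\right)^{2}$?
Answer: $\frac{7767369}{784} \approx 9907.4$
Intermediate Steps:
$\left(-96 + \frac{-53 - 46}{0 \left(-10\right) + 28}\right)^{2} = \left(-96 - \frac{99}{0 + 28}\right)^{2} = \left(-96 - \frac{99}{28}\right)^{2} = \left(- \frac{2787}{28}\right)^{2} = \frac{7767369}{784}$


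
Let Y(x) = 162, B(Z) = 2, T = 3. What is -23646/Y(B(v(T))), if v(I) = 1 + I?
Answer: -3941/27 ≈ -145.96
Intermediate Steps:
-23646/Y(B(v(T))) = -23646/162 = -23646*1/162 = -3941/27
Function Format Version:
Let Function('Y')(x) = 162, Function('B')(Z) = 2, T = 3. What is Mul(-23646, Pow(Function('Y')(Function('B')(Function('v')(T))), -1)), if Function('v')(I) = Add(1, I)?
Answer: Rational(-3941, 27) ≈ -145.96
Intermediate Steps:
Mul(-23646, Pow(Function('Y')(Function('B')(Function('v')(T))), -1)) = Mul(-23646, Pow(162, -1)) = Mul(-23646, Rational(1, 162)) = Rational(-3941, 27)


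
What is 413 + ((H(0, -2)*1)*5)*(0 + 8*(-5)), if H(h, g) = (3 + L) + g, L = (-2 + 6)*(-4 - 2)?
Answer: 5013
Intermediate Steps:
L = -24 (L = 4*(-6) = -24)
H(h, g) = -21 + g (H(h, g) = (3 - 24) + g = -21 + g)
413 + ((H(0, -2)*1)*5)*(0 + 8*(-5)) = 413 + (((-21 - 2)*1)*5)*(0 + 8*(-5)) = 413 + (-23*1*5)*(0 - 40) = 413 - 23*5*(-40) = 413 - 115*(-40) = 413 + 4600 = 5013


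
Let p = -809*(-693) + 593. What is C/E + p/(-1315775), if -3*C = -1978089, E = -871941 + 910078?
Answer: 169233944563/10035942235 ≈ 16.863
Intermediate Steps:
E = 38137
C = 659363 (C = -⅓*(-1978089) = 659363)
p = 561230 (p = 560637 + 593 = 561230)
C/E + p/(-1315775) = 659363/38137 + 561230/(-1315775) = 659363*(1/38137) + 561230*(-1/1315775) = 659363/38137 - 112246/263155 = 169233944563/10035942235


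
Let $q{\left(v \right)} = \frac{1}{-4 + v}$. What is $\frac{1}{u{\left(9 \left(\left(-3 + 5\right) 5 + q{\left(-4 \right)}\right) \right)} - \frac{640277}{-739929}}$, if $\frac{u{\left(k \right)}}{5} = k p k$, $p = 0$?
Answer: $\frac{739929}{640277} \approx 1.1556$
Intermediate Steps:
$u{\left(k \right)} = 0$ ($u{\left(k \right)} = 5 k 0 k = 5 \cdot 0 k = 5 \cdot 0 = 0$)
$\frac{1}{u{\left(9 \left(\left(-3 + 5\right) 5 + q{\left(-4 \right)}\right) \right)} - \frac{640277}{-739929}} = \frac{1}{0 - \frac{640277}{-739929}} = \frac{1}{0 - - \frac{640277}{739929}} = \frac{1}{0 + \frac{640277}{739929}} = \frac{1}{\frac{640277}{739929}} = \frac{739929}{640277}$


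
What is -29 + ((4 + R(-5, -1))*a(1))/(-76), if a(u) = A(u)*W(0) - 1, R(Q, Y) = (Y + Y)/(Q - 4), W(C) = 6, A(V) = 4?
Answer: -545/18 ≈ -30.278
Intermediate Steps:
R(Q, Y) = 2*Y/(-4 + Q) (R(Q, Y) = (2*Y)/(-4 + Q) = 2*Y/(-4 + Q))
a(u) = 23 (a(u) = 4*6 - 1 = 24 - 1 = 23)
-29 + ((4 + R(-5, -1))*a(1))/(-76) = -29 + ((4 + 2*(-1)/(-4 - 5))*23)/(-76) = -29 - (4 + 2*(-1)/(-9))*23/76 = -29 - (4 + 2*(-1)*(-⅑))*23/76 = -29 - (4 + 2/9)*23/76 = -29 - 23/18 = -545/18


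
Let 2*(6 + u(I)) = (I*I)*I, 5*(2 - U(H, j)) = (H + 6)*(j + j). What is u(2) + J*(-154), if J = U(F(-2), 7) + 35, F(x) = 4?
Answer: -1388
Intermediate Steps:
U(H, j) = 2 - 2*j*(6 + H)/5 (U(H, j) = 2 - (H + 6)*(j + j)/5 = 2 - (6 + H)*2*j/5 = 2 - 2*j*(6 + H)/5)
u(I) = -6 + I³/2 (u(I) = -6 + ((I*I)*I)/2 = -6 + (I²*I)/2 = -6 + I³/2)
J = 9 (J = (2 - 12/5*7 - ⅖*4*7) + 35 = (2 - 84/5 - 56/5) + 35 = -26 + 35 = 9)
u(2) + J*(-154) = (-6 + (½)*2³) + 9*(-154) = (-6 + (½)*8) - 1386 = (-6 + 4) - 1386 = -2 - 1386 = -1388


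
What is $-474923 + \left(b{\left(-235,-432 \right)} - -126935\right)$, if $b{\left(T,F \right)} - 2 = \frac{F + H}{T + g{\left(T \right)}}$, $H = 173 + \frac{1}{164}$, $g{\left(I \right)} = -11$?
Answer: $- \frac{14039104709}{40344} \approx -3.4799 \cdot 10^{5}$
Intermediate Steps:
$H = \frac{28373}{164}$ ($H = 173 + \frac{1}{164} = \frac{28373}{164} \approx 173.01$)
$b{\left(T,F \right)} = 2 + \frac{\frac{28373}{164} + F}{-11 + T}$ ($b{\left(T,F \right)} = 2 + \frac{F + \frac{28373}{164}}{T - 11} = 2 + \frac{\frac{28373}{164} + F}{-11 + T}$)
$-474923 + \left(b{\left(-235,-432 \right)} - -126935\right) = -474923 + \left(\frac{\frac{24765}{164} - 432 + 2 \left(-235\right)}{-11 - 235} - -126935\right) = -474923 + \left(\frac{\frac{24765}{164} - 432 - 470}{-246} + 126935\right) = -474923 + \left(\left(- \frac{1}{246}\right) \left(- \frac{123163}{164}\right) + 126935\right) = -474923 + \left(\frac{123163}{40344} + 126935\right) = -474923 + \frac{5121188803}{40344} = - \frac{14039104709}{40344}$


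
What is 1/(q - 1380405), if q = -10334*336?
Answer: -1/4852629 ≈ -2.0607e-7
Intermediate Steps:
q = -3472224
1/(q - 1380405) = 1/(-3472224 - 1380405) = 1/(-4852629) = -1/4852629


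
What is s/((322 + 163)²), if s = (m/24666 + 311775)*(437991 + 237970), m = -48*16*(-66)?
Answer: 866389672844553/967009975 ≈ 8.9595e+5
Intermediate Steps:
m = 50688 (m = -768*(-66) = 50688)
s = 866389672844553/4111 (s = (50688/24666 + 311775)*(437991 + 237970) = (50688*(1/24666) + 311775)*675961 = (8448/4111 + 311775)*675961 = (1281715473/4111)*675961 = 866389672844553/4111 ≈ 2.1075e+11)
s/((322 + 163)²) = 866389672844553/(4111*((322 + 163)²)) = 866389672844553/(4111*(485²)) = (866389672844553/4111)/235225 = (866389672844553/4111)*(1/235225) = 866389672844553/967009975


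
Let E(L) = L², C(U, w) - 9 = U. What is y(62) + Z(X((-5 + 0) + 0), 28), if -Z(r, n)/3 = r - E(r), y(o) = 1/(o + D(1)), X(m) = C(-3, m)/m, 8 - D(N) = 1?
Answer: 13687/1725 ≈ 7.9345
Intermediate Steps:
C(U, w) = 9 + U
D(N) = 7 (D(N) = 8 - 1*1 = 8 - 1 = 7)
X(m) = 6/m (X(m) = (9 - 3)/m = 6/m)
y(o) = 1/(7 + o) (y(o) = 1/(o + 7) = 1/(7 + o))
Z(r, n) = -3*r + 3*r² (Z(r, n) = -3*(r - r²) = -3*r + 3*r²)
y(62) + Z(X((-5 + 0) + 0), 28) = 1/(7 + 62) + 3*(6/((-5 + 0) + 0))*(-1 + 6/((-5 + 0) + 0)) = 1/69 + 3*(6/(-5 + 0))*(-1 + 6/(-5 + 0)) = 1/69 + 3*(6/(-5))*(-1 + 6/(-5)) = 1/69 + 3*(6*(-⅕))*(-1 + 6*(-⅕)) = 1/69 + 3*(-6/5)*(-1 - 6/5) = 1/69 + 3*(-6/5)*(-11/5) = 1/69 + 198/25 = 13687/1725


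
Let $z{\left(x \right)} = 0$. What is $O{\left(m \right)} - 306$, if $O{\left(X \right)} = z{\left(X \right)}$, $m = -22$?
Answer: $-306$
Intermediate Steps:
$O{\left(X \right)} = 0$
$O{\left(m \right)} - 306 = 0 - 306 = -306$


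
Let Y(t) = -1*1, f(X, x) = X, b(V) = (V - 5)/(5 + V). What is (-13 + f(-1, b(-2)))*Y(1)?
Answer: 14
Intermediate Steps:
b(V) = (-5 + V)/(5 + V)
Y(t) = -1
(-13 + f(-1, b(-2)))*Y(1) = (-13 - 1)*(-1) = -14*(-1) = 14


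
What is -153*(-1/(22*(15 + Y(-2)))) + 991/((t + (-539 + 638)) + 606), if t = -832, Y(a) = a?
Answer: -263995/36322 ≈ -7.2682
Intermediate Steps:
-153*(-1/(22*(15 + Y(-2)))) + 991/((t + (-539 + 638)) + 606) = -153*(-1/(22*(15 - 2))) + 991/((-832 + (-539 + 638)) + 606) = -153/((-22*13)) + 991/((-832 + 99) + 606) = -153/(-286) + 991/(-733 + 606) = -153*(-1/286) + 991/(-127) = 153/286 + 991*(-1/127) = 153/286 - 991/127 = -263995/36322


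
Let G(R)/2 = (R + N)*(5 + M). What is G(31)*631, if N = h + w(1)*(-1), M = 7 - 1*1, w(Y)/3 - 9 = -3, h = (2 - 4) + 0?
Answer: 152702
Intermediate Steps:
h = -2 (h = -2 + 0 = -2)
w(Y) = 18 (w(Y) = 27 + 3*(-3) = 27 - 9 = 18)
M = 6 (M = 7 - 1 = 6)
N = -20 (N = -2 + 18*(-1) = -2 - 18 = -20)
G(R) = -440 + 22*R (G(R) = 2*((R - 20)*(5 + 6)) = 2*((-20 + R)*11) = 2*(-220 + 11*R) = -440 + 22*R)
G(31)*631 = (-440 + 22*31)*631 = (-440 + 682)*631 = 242*631 = 152702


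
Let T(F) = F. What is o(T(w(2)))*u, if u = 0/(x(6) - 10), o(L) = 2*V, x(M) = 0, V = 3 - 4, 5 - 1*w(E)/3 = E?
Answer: 0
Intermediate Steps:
w(E) = 15 - 3*E
V = -1
o(L) = -2 (o(L) = 2*(-1) = -2)
u = 0 (u = 0/(0 - 10) = 0/(-10) = -1/10*0 = 0)
o(T(w(2)))*u = -2*0 = 0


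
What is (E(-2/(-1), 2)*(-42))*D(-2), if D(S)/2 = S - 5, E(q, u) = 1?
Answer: 588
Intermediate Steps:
D(S) = -10 + 2*S (D(S) = 2*(S - 5) = 2*(-5 + S) = -10 + 2*S)
(E(-2/(-1), 2)*(-42))*D(-2) = (1*(-42))*(-10 + 2*(-2)) = -42*(-10 - 4) = -42*(-14) = 588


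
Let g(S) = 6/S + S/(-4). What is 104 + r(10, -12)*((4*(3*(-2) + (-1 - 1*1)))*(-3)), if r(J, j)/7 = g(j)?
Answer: 1784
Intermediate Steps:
g(S) = 6/S - S/4 (g(S) = 6/S + S*(-¼) = 6/S - S/4)
r(J, j) = 42/j - 7*j/4 (r(J, j) = 7*(6/j - j/4) = 42/j - 7*j/4)
104 + r(10, -12)*((4*(3*(-2) + (-1 - 1*1)))*(-3)) = 104 + (42/(-12) - 7/4*(-12))*((4*(3*(-2) + (-1 - 1*1)))*(-3)) = 104 + (42*(-1/12) + 21)*((4*(-6 + (-1 - 1)))*(-3)) = 104 + (-7/2 + 21)*((4*(-6 - 2))*(-3)) = 104 + 35*((4*(-8))*(-3))/2 = 104 + 35*(-32*(-3))/2 = 104 + (35/2)*96 = 104 + 1680 = 1784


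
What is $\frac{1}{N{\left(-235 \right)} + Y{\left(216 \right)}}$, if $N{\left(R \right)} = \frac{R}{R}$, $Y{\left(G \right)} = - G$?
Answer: $- \frac{1}{215} \approx -0.0046512$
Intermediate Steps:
$N{\left(R \right)} = 1$
$\frac{1}{N{\left(-235 \right)} + Y{\left(216 \right)}} = \frac{1}{1 - 216} = \frac{1}{-215} = - \frac{1}{215}$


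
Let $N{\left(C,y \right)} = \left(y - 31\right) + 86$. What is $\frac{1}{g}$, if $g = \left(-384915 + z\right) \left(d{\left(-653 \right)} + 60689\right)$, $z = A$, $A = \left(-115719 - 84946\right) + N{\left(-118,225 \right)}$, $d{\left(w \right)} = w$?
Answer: $- \frac{1}{35139070800} \approx -2.8458 \cdot 10^{-11}$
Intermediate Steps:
$N{\left(C,y \right)} = 55 + y$ ($N{\left(C,y \right)} = \left(-31 + y\right) + 86 = 55 + y$)
$A = -200385$ ($A = \left(-115719 - 84946\right) + \left(55 + 225\right) = -200665 + 280 = -200385$)
$z = -200385$
$g = -35139070800$ ($g = \left(-384915 - 200385\right) \left(-653 + 60689\right) = \left(-585300\right) 60036 = -35139070800$)
$\frac{1}{g} = \frac{1}{-35139070800} = - \frac{1}{35139070800}$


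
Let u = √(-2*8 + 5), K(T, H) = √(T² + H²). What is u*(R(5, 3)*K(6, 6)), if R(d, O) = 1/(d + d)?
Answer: 3*I*√22/5 ≈ 2.8143*I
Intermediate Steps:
R(d, O) = 1/(2*d)
K(T, H) = √(H² + T²)
u = I*√11 (u = √(-16 + 5) = √(-11) = I*√11 ≈ 3.3166*I)
u*(R(5, 3)*K(6, 6)) = (I*√11)*(((½)/5)*√(6² + 6²)) = (I*√11)*(((½)*(⅕))*√(36 + 36)) = (I*√11)*(√72/10) = (I*√11)*((6*√2)/10) = (I*√11)*(3*√2/5) = 3*I*√22/5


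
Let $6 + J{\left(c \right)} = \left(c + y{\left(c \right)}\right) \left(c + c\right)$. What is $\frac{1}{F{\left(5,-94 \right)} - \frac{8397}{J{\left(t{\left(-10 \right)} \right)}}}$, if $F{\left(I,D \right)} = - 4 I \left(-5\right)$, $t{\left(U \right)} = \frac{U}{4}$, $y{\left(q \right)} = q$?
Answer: $- \frac{19}{6497} \approx -0.0029244$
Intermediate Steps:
$t{\left(U \right)} = \frac{U}{4}$ ($t{\left(U \right)} = U \frac{1}{4} = \frac{U}{4}$)
$J{\left(c \right)} = -6 + 4 c^{2}$ ($J{\left(c \right)} = -6 + \left(c + c\right) \left(c + c\right) = -6 + 2 c 2 c = -6 + 4 c^{2}$)
$F{\left(I,D \right)} = 20 I$
$\frac{1}{F{\left(5,-94 \right)} - \frac{8397}{J{\left(t{\left(-10 \right)} \right)}}} = \frac{1}{20 \cdot 5 - \frac{8397}{-6 + 4 \left(\frac{1}{4} \left(-10\right)\right)^{2}}} = \frac{1}{100 - \frac{8397}{-6 + 4 \left(- \frac{5}{2}\right)^{2}}} = \frac{1}{100 - \frac{8397}{-6 + 4 \cdot \frac{25}{4}}} = \frac{1}{100 - \frac{8397}{-6 + 25}} = \frac{1}{100 - \frac{8397}{19}} = \frac{1}{- \frac{6497}{19}} = - \frac{19}{6497}$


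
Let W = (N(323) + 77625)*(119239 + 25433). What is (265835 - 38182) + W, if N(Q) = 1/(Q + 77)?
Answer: 280759800367/25 ≈ 1.1230e+10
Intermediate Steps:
N(Q) = 1/(77 + Q)
W = 280754109042/25 (W = (1/(77 + 323) + 77625)*(119239 + 25433) = (1/400 + 77625)*144672 = (31050001/400)*144672 = 280754109042/25 ≈ 1.1230e+10)
(265835 - 38182) + W = (265835 - 38182) + 280754109042/25 = 227653 + 280754109042/25 = 280759800367/25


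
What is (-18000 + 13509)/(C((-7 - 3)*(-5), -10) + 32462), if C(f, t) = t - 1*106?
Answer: -499/3594 ≈ -0.13884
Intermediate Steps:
C(f, t) = -106 + t (C(f, t) = t - 106 = -106 + t)
(-18000 + 13509)/(C((-7 - 3)*(-5), -10) + 32462) = (-18000 + 13509)/((-106 - 10) + 32462) = -4491/(-116 + 32462) = -4491/32346 = -4491*1/32346 = -499/3594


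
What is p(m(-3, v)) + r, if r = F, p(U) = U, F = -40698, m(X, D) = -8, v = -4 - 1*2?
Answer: -40706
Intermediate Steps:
v = -6 (v = -4 - 2 = -6)
r = -40698
p(m(-3, v)) + r = -8 - 40698 = -40706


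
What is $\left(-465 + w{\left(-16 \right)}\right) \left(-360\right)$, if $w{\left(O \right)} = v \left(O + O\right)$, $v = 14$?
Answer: $328680$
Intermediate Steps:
$w{\left(O \right)} = 28 O$ ($w{\left(O \right)} = 14 \left(O + O\right) = 14 \cdot 2 O = 28 O$)
$\left(-465 + w{\left(-16 \right)}\right) \left(-360\right) = \left(-465 + 28 \left(-16\right)\right) \left(-360\right) = \left(-465 - 448\right) \left(-360\right) = \left(-913\right) \left(-360\right) = 328680$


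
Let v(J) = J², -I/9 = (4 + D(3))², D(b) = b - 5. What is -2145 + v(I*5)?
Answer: 30255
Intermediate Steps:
D(b) = -5 + b
I = -36 (I = -9*(4 + (-5 + 3))² = -9*(4 - 2)² = -9*2² = -9*4 = -36)
-2145 + v(I*5) = -2145 + (-36*5)² = -2145 + (-180)² = -2145 + 32400 = 30255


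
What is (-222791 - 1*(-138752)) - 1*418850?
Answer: -502889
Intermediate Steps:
(-222791 - 1*(-138752)) - 1*418850 = (-222791 + 138752) - 418850 = -84039 - 418850 = -502889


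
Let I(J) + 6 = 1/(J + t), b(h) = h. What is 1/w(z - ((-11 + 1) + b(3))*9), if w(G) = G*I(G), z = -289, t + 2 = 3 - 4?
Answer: 229/310750 ≈ 0.00073693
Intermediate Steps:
t = -3 (t = -2 + (3 - 4) = -2 - 1 = -3)
I(J) = -6 + 1/(-3 + J) (I(J) = -6 + 1/(J - 3) = -6 + 1/(-3 + J))
w(G) = G*(19 - 6*G)/(-3 + G) (w(G) = G*((19 - 6*G)/(-3 + G)) = G*(19 - 6*G)/(-3 + G))
1/w(z - ((-11 + 1) + b(3))*9) = 1/((-289 - ((-11 + 1) + 3)*9)*(19 - 6*(-289 - ((-11 + 1) + 3)*9))/(-3 + (-289 - ((-11 + 1) + 3)*9))) = 1/((-289 - (-10 + 3)*9)*(19 - 6*(-289 - (-10 + 3)*9))/(-3 + (-289 - (-10 + 3)*9))) = 1/((-289 - (-7)*9)*(19 - 6*(-289 - (-7)*9))/(-3 + (-289 - (-7)*9))) = 1/((-289 - 1*(-63))*(19 - 6*(-289 - 1*(-63)))/(-3 + (-289 - 1*(-63)))) = 1/((-289 + 63)*(19 - 6*(-289 + 63))/(-3 + (-289 + 63))) = 1/(-226*(19 - 6*(-226))/(-3 - 226)) = 1/(-226*(19 + 1356)/(-229)) = 1/(-226*(-1/229)*1375) = 1/(310750/229) = 229/310750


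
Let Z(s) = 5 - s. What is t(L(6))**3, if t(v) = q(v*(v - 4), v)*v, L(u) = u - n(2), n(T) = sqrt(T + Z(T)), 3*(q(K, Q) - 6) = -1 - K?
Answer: -1446400/27 + 87040*sqrt(5)/3 ≈ 11305.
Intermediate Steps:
q(K, Q) = 17/3 - K/3 (q(K, Q) = 6 + (-1 - K)/3 = 6 + (-1/3 - K/3) = 17/3 - K/3)
n(T) = sqrt(5) (n(T) = sqrt(T + (5 - T)) = sqrt(5))
L(u) = u - sqrt(5)
t(v) = v*(17/3 - v*(-4 + v)/3) (t(v) = (17/3 - v*(v - 4)/3)*v = (17/3 - v*(-4 + v)/3)*v = v*(17/3 - v*(-4 + v)/3))
t(L(6))**3 = (-(6 - sqrt(5))*(-17 + (6 - sqrt(5))*(-4 + (6 - sqrt(5))))/3)**3 = (-(6 - sqrt(5))*(-17 + (6 - sqrt(5))*(2 - sqrt(5)))/3)**3 = (-(6 - sqrt(5))*(-17 + (2 - sqrt(5))*(6 - sqrt(5)))/3)**3 = (-(-17 + (2 - sqrt(5))*(6 - sqrt(5)))*(6 - sqrt(5))/3)**3 = -(-17 + (2 - sqrt(5))*(6 - sqrt(5)))**3*(6 - sqrt(5))**3/27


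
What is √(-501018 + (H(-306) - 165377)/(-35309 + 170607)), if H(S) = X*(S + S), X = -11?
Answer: I*√9171430915033682/135298 ≈ 707.83*I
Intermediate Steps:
H(S) = -22*S (H(S) = -11*(S + S) = -22*S)
√(-501018 + (H(-306) - 165377)/(-35309 + 170607)) = √(-501018 + (-22*(-306) - 165377)/(-35309 + 170607)) = √(-501018 + (6732 - 165377)/135298) = √(-501018 - 158645*1/135298) = √(-501018 - 158645/135298) = √(-67786892009/135298) = I*√9171430915033682/135298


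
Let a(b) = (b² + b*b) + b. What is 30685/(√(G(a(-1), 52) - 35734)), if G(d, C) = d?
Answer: -30685*I*√35733/35733 ≈ -162.33*I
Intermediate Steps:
a(b) = b + 2*b² (a(b) = (b² + b²) + b = 2*b² + b = b + 2*b²)
30685/(√(G(a(-1), 52) - 35734)) = 30685/(√(-(1 + 2*(-1)) - 35734)) = 30685/(√(-(1 - 2) - 35734)) = 30685/(√(-1*(-1) - 35734)) = 30685/(√(1 - 35734)) = 30685/(√(-35733)) = 30685/((I*√35733)) = 30685*(-I*√35733/35733) = -30685*I*√35733/35733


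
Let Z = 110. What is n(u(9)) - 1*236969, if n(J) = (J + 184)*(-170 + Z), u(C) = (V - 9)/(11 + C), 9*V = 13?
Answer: -743959/3 ≈ -2.4799e+5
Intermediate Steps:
V = 13/9 (V = (1/9)*13 = 13/9 ≈ 1.4444)
u(C) = -68/(9*(11 + C)) (u(C) = (13/9 - 9)/(11 + C) = -68/(9*(11 + C)))
n(J) = -11040 - 60*J (n(J) = (J + 184)*(-170 + 110) = (184 + J)*(-60) = -11040 - 60*J)
n(u(9)) - 1*236969 = (-11040 - (-4080)/(99 + 9*9)) - 1*236969 = (-11040 - (-4080)/(99 + 81)) - 236969 = (-11040 - (-4080)/180) - 236969 = (-11040 - 60*(-17/45)) - 236969 = (-11040 + 68/3) - 236969 = -33052/3 - 236969 = -743959/3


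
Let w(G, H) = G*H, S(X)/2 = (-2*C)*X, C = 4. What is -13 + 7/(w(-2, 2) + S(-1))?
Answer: -149/12 ≈ -12.417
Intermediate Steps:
S(X) = -16*X (S(X) = 2*((-2*4)*X) = 2*(-8*X) = -16*X)
-13 + 7/(w(-2, 2) + S(-1)) = -13 + 7/(-2*2 - 16*(-1)) = -13 + 7/(-4 + 16) = -13 + 7/12 = -149/12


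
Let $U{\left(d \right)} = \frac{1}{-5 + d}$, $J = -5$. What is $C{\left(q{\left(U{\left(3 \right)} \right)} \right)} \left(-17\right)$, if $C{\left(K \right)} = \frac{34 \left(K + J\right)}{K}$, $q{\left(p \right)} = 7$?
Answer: $- \frac{1156}{7} \approx -165.14$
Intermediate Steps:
$C{\left(K \right)} = \frac{-170 + 34 K}{K}$ ($C{\left(K \right)} = \frac{34 \left(K - 5\right)}{K} = \frac{34 \left(-5 + K\right)}{K} = \frac{-170 + 34 K}{K}$)
$C{\left(q{\left(U{\left(3 \right)} \right)} \right)} \left(-17\right) = \left(34 - \frac{170}{7}\right) \left(-17\right) = \frac{68}{7} \left(-17\right) = - \frac{1156}{7}$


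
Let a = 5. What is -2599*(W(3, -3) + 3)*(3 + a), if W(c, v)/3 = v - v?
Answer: -62376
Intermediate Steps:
W(c, v) = 0 (W(c, v) = 3*(v - v) = 3*0 = 0)
-2599*(W(3, -3) + 3)*(3 + a) = -2599*(0 + 3)*(3 + 5) = -7797*8 = -2599*24 = -62376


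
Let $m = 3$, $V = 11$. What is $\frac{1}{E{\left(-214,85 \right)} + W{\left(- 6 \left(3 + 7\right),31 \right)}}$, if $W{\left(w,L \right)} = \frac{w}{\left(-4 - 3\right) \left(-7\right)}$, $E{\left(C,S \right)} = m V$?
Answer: $\frac{49}{1557} \approx 0.031471$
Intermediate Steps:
$E{\left(C,S \right)} = 33$ ($E{\left(C,S \right)} = 3 \cdot 11 = 33$)
$W{\left(w,L \right)} = \frac{w}{49}$ ($W{\left(w,L \right)} = \frac{w}{\left(-7\right) \left(-7\right)} = \frac{w}{49}$)
$\frac{1}{E{\left(-214,85 \right)} + W{\left(- 6 \left(3 + 7\right),31 \right)}} = \frac{1}{33 + \frac{\left(-6\right) \left(3 + 7\right)}{49}} = \frac{1}{33 + \frac{\left(-6\right) 10}{49}} = \frac{1}{33 + \frac{1}{49} \left(-60\right)} = \frac{1}{33 - \frac{60}{49}} = \frac{1}{\frac{1557}{49}} = \frac{49}{1557}$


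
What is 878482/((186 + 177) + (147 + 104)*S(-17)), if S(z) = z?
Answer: -439241/1952 ≈ -225.02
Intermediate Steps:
878482/((186 + 177) + (147 + 104)*S(-17)) = 878482/((186 + 177) + (147 + 104)*(-17)) = 878482/(363 + 251*(-17)) = 878482/(363 - 4267) = 878482/(-3904) = 878482*(-1/3904) = -439241/1952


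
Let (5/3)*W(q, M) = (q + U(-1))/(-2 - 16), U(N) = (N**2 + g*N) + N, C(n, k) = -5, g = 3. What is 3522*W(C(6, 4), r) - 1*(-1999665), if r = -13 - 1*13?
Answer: 10003021/5 ≈ 2.0006e+6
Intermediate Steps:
r = -26 (r = -13 - 13 = -26)
U(N) = N**2 + 4*N (U(N) = (N**2 + 3*N) + N = N**2 + 4*N)
W(q, M) = 1/10 - q/30 (W(q, M) = 3*((q - (4 - 1))/(-2 - 16))/5 = 3*((q - 1*3)/(-18))/5 = 3*((q - 3)*(-1/18))/5 = 3*((-3 + q)*(-1/18))/5 = 3*(1/6 - q/18)/5 = 1/10 - q/30)
3522*W(C(6, 4), r) - 1*(-1999665) = 3522*(1/10 - 1/30*(-5)) - 1*(-1999665) = 3522*(1/10 + 1/6) + 1999665 = 3522*(4/15) + 1999665 = 4696/5 + 1999665 = 10003021/5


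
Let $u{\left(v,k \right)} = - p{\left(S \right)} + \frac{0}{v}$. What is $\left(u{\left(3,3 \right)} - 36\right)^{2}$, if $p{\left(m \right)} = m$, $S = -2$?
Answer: $1156$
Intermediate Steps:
$u{\left(v,k \right)} = 2$ ($u{\left(v,k \right)} = \left(-1\right) \left(-2\right) + \frac{0}{v} = 2 + 0 = 2$)
$\left(u{\left(3,3 \right)} - 36\right)^{2} = \left(2 - 36\right)^{2} = \left(-34\right)^{2} = 1156$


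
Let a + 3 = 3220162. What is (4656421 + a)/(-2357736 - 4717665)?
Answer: -7876580/7075401 ≈ -1.1132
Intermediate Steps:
a = 3220159 (a = -3 + 3220162 = 3220159)
(4656421 + a)/(-2357736 - 4717665) = (4656421 + 3220159)/(-2357736 - 4717665) = 7876580/(-7075401) = 7876580*(-1/7075401) = -7876580/7075401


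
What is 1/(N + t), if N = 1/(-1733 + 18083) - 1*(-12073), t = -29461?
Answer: -16350/284293799 ≈ -5.7511e-5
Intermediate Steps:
N = 197393551/16350 (N = 1/16350 + 12073 = 197393551/16350 ≈ 12073.)
1/(N + t) = 1/(197393551/16350 - 29461) = 1/(-284293799/16350) = -16350/284293799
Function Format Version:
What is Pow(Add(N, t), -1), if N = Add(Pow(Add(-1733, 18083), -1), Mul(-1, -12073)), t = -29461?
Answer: Rational(-16350, 284293799) ≈ -5.7511e-5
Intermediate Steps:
N = Rational(197393551, 16350) (N = Add(Pow(16350, -1), 12073) = Add(Rational(1, 16350), 12073) = Rational(197393551, 16350) ≈ 12073.)
Pow(Add(N, t), -1) = Pow(Add(Rational(197393551, 16350), -29461), -1) = Pow(Rational(-284293799, 16350), -1) = Rational(-16350, 284293799)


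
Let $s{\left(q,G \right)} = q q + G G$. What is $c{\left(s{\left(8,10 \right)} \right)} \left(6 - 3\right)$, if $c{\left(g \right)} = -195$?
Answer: $-585$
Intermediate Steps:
$s{\left(q,G \right)} = G^{2} + q^{2}$ ($s{\left(q,G \right)} = q^{2} + G^{2} = G^{2} + q^{2}$)
$c{\left(s{\left(8,10 \right)} \right)} \left(6 - 3\right) = - 195 \left(6 - 3\right) = \left(-195\right) 3 = -585$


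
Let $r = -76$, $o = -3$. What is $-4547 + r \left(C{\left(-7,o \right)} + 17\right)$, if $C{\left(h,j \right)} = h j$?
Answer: $-7435$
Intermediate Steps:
$-4547 + r \left(C{\left(-7,o \right)} + 17\right) = -4547 - 76 \left(\left(-7\right) \left(-3\right) + 17\right) = -4547 - 76 \left(21 + 17\right) = -4547 - 2888 = -7435$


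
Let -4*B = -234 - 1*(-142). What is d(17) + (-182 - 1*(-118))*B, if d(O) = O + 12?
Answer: -1443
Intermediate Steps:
d(O) = 12 + O
B = 23 (B = -(-234 - 1*(-142))/4 = -(-234 + 142)/4 = -¼*(-92) = 23)
d(17) + (-182 - 1*(-118))*B = (12 + 17) + (-182 - 1*(-118))*23 = 29 + (-182 + 118)*23 = 29 - 64*23 = 29 - 1472 = -1443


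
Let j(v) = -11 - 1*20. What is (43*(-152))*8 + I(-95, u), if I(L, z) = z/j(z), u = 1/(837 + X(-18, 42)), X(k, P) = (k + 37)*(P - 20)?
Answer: -2034264641/38905 ≈ -52288.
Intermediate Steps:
X(k, P) = (-20 + P)*(37 + k) (X(k, P) = (37 + k)*(-20 + P) = (-20 + P)*(37 + k))
j(v) = -31 (j(v) = -11 - 20 = -31)
u = 1/1255 (u = 1/(837 + (-740 - 20*(-18) + 37*42 + 42*(-18))) = 1/(837 + (-740 + 360 + 1554 - 756)) = 1/(837 + 418) = 1/1255 ≈ 0.00079681)
I(L, z) = -z/31 (I(L, z) = z/(-31) = z*(-1/31) = -z/31)
(43*(-152))*8 + I(-95, u) = (43*(-152))*8 - 1/31*1/1255 = -6536*8 - 1/38905 = -52288 - 1/38905 = -2034264641/38905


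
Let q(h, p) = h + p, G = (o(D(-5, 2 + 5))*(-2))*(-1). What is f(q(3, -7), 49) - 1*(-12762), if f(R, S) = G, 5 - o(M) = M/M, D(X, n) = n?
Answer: 12770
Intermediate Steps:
o(M) = 4 (o(M) = 5 - M/M = 5 - 1*1 = 5 - 1 = 4)
G = 8 (G = (4*(-2))*(-1) = -8*(-1) = 8)
f(R, S) = 8
f(q(3, -7), 49) - 1*(-12762) = 8 - 1*(-12762) = 8 + 12762 = 12770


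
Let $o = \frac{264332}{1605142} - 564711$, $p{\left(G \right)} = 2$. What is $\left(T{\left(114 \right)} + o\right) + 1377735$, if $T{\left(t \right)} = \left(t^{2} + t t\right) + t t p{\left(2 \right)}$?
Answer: $\frac{694230467734}{802571} \approx 8.6501 \cdot 10^{5}$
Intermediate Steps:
$o = - \frac{453220539815}{802571}$ ($o = 264332 \cdot \frac{1}{1605142} - 564711 = \frac{132166}{802571} - 564711 = - \frac{453220539815}{802571} \approx -5.6471 \cdot 10^{5}$)
$T{\left(t \right)} = 4 t^{2}$ ($T{\left(t \right)} = \left(t^{2} + t t\right) + t t 2 = \left(t^{2} + t^{2}\right) + t 2 t = 2 t^{2} + 2 t^{2} = 4 t^{2}$)
$\left(T{\left(114 \right)} + o\right) + 1377735 = \left(4 \cdot 114^{2} - \frac{453220539815}{802571}\right) + 1377735 = \left(4 \cdot 12996 - \frac{453220539815}{802571}\right) + 1377735 = \left(51984 - \frac{453220539815}{802571}\right) + 1377735 = - \frac{411499688951}{802571} + 1377735 = \frac{694230467734}{802571}$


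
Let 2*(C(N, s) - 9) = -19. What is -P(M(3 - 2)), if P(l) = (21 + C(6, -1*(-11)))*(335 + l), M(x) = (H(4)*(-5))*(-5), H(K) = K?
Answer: -17835/2 ≈ -8917.5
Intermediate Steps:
C(N, s) = -½ (C(N, s) = 9 + (½)*(-19) = 9 - 19/2 = -½)
M(x) = 100 (M(x) = (4*(-5))*(-5) = -20*(-5) = 100)
P(l) = 13735/2 + 41*l/2 (P(l) = (21 - ½)*(335 + l) = 41*(335 + l)/2 = 13735/2 + 41*l/2)
-P(M(3 - 2)) = -(13735/2 + (41/2)*100) = -(13735/2 + 2050) = -1*17835/2 = -17835/2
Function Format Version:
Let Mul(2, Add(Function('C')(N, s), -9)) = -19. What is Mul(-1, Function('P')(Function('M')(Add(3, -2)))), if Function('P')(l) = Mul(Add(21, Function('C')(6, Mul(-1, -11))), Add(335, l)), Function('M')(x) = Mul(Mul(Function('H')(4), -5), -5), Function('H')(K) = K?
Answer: Rational(-17835, 2) ≈ -8917.5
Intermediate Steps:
Function('C')(N, s) = Rational(-1, 2) (Function('C')(N, s) = Add(9, Mul(Rational(1, 2), -19)) = Add(9, Rational(-19, 2)) = Rational(-1, 2))
Function('M')(x) = 100 (Function('M')(x) = Mul(Mul(4, -5), -5) = Mul(-20, -5) = 100)
Function('P')(l) = Add(Rational(13735, 2), Mul(Rational(41, 2), l)) (Function('P')(l) = Mul(Add(21, Rational(-1, 2)), Add(335, l)) = Mul(Rational(41, 2), Add(335, l)) = Add(Rational(13735, 2), Mul(Rational(41, 2), l)))
Mul(-1, Function('P')(Function('M')(Add(3, -2)))) = Mul(-1, Add(Rational(13735, 2), Mul(Rational(41, 2), 100))) = Mul(-1, Add(Rational(13735, 2), 2050)) = Mul(-1, Rational(17835, 2)) = Rational(-17835, 2)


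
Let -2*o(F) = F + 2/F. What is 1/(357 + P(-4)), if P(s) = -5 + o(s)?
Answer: 4/1417 ≈ 0.0028229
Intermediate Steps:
o(F) = -1/F - F/2 (o(F) = -(F + 2/F)/2 = -1/F - F/2)
P(s) = -5 - 1/s - s/2 (P(s) = -5 + (-1/s - s/2) = -5 - 1/s - s/2)
1/(357 + P(-4)) = 1/(357 + (-5 - 1/(-4) - ½*(-4))) = 1/(357 + (-5 - 1*(-¼) + 2)) = 1/(357 + (-5 + ¼ + 2)) = 1/(357 - 11/4) = 1/(1417/4) = 4/1417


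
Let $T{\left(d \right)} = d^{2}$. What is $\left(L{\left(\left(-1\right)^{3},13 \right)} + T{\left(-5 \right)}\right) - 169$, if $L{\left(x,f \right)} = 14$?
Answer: $-130$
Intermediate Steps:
$\left(L{\left(\left(-1\right)^{3},13 \right)} + T{\left(-5 \right)}\right) - 169 = \left(14 + \left(-5\right)^{2}\right) - 169 = \left(14 + 25\right) - 169 = 39 - 169 = -130$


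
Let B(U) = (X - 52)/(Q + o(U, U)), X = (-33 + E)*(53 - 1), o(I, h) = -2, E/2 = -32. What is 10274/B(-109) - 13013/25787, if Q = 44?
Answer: -399771823/4693234 ≈ -85.180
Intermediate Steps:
E = -64 (E = 2*(-32) = -64)
X = -5044 (X = (-33 - 64)*(53 - 1) = -97*52 = -5044)
B(U) = -364/3 (B(U) = (-5044 - 52)/(44 - 2) = -5096/42 = -5096*1/42 = -364/3)
10274/B(-109) - 13013/25787 = 10274/(-364/3) - 13013/25787 = 10274*(-3/364) - 13013*1/25787 = -15411/182 - 13013/25787 = -399771823/4693234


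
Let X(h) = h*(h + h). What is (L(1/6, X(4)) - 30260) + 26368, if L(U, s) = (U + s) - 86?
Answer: -23675/6 ≈ -3945.8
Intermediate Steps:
X(h) = 2*h**2 (X(h) = h*(2*h) = 2*h**2)
L(U, s) = -86 + U + s
(L(1/6, X(4)) - 30260) + 26368 = ((-86 + 1/6 + 2*4**2) - 30260) + 26368 = ((-86 + 1/6 + 2*16) - 30260) + 26368 = ((-86 + 1/6 + 32) - 30260) + 26368 = (-323/6 - 30260) + 26368 = -181883/6 + 26368 = -23675/6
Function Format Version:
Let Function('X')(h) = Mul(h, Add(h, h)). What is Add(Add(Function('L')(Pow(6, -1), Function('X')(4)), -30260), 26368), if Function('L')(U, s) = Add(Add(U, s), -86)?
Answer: Rational(-23675, 6) ≈ -3945.8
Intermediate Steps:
Function('X')(h) = Mul(2, Pow(h, 2)) (Function('X')(h) = Mul(h, Mul(2, h)) = Mul(2, Pow(h, 2)))
Function('L')(U, s) = Add(-86, U, s)
Add(Add(Function('L')(Pow(6, -1), Function('X')(4)), -30260), 26368) = Add(Add(Add(-86, Pow(6, -1), Mul(2, Pow(4, 2))), -30260), 26368) = Add(Add(Add(-86, Rational(1, 6), Mul(2, 16)), -30260), 26368) = Add(Add(Add(-86, Rational(1, 6), 32), -30260), 26368) = Add(Add(Rational(-323, 6), -30260), 26368) = Add(Rational(-181883, 6), 26368) = Rational(-23675, 6)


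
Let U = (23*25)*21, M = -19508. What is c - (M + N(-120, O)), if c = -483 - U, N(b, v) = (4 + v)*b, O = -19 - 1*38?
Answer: 590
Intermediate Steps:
O = -57 (O = -19 - 38 = -57)
U = 12075 (U = 575*21 = 12075)
N(b, v) = b*(4 + v)
c = -12558 (c = -483 - 1*12075 = -483 - 12075 = -12558)
c - (M + N(-120, O)) = -12558 - (-19508 - 120*(4 - 57)) = -12558 - (-19508 - 120*(-53)) = -12558 - (-19508 + 6360) = -12558 - 1*(-13148) = -12558 + 13148 = 590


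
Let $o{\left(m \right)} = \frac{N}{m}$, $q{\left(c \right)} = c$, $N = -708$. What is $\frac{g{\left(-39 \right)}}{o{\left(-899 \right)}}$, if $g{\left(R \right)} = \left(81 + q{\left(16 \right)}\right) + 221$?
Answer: $\frac{47647}{118} \approx 403.79$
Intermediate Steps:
$g{\left(R \right)} = 318$ ($g{\left(R \right)} = \left(81 + 16\right) + 221 = 97 + 221 = 318$)
$o{\left(m \right)} = - \frac{708}{m}$
$\frac{g{\left(-39 \right)}}{o{\left(-899 \right)}} = \frac{318}{\left(-708\right) \frac{1}{-899}} = \frac{318}{\left(-708\right) \left(- \frac{1}{899}\right)} = \frac{318}{\frac{708}{899}} = 318 \cdot \frac{899}{708} = \frac{47647}{118}$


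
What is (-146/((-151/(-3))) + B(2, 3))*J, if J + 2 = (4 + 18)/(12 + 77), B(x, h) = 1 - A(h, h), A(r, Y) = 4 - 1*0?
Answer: 138996/13439 ≈ 10.343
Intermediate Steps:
A(r, Y) = 4 (A(r, Y) = 4 + 0 = 4)
B(x, h) = -3 (B(x, h) = 1 - 1*4 = 1 - 4 = -3)
J = -156/89 (J = -2 + (4 + 18)/(12 + 77) = -2 + 22/89 = -156/89 ≈ -1.7528)
(-146/((-151/(-3))) + B(2, 3))*J = (-146/((-151/(-3))) - 3)*(-156/89) = (-146/((-151*(-1/3))) - 3)*(-156/89) = (-146/151/3 - 3)*(-156/89) = (-146*3/151 - 3)*(-156/89) = (-438/151 - 3)*(-156/89) = -891/151*(-156/89) = 138996/13439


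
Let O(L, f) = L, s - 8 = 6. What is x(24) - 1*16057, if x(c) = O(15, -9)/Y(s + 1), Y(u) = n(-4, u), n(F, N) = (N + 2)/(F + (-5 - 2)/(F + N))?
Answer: -176672/11 ≈ -16061.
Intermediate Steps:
s = 14 (s = 8 + 6 = 14)
n(F, N) = (2 + N)/(F - 7/(F + N))
Y(u) = (-8 + u² - 2*u)/(9 - 4*u) (Y(u) = (u² + 2*(-4) + 2*u - 4*u)/(-7 + (-4)² - 4*u) = (u² - 8 + 2*u - 4*u)/(-7 + 16 - 4*u) = (-8 + u² - 2*u)/(9 - 4*u))
x(c) = -45/11 (x(c) = 15/(((8 - (14 + 1)² + 2*(14 + 1))/(-9 + 4*(14 + 1)))) = 15/(((8 - 1*15² + 2*15)/(-9 + 4*15))) = 15/(((8 - 1*225 + 30)/(-9 + 60))) = 15/(((8 - 225 + 30)/51)) = 15/(((1/51)*(-187))) = 15/(-11/3) = 15*(-3/11) = -45/11)
x(24) - 1*16057 = -45/11 - 1*16057 = -45/11 - 16057 = -176672/11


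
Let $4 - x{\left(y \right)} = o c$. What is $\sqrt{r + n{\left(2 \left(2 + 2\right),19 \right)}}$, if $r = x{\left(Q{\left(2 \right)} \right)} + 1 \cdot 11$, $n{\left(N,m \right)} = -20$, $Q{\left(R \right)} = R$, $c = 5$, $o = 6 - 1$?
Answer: $i \sqrt{30} \approx 5.4772 i$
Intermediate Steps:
$o = 5$ ($o = 6 - 1 = 5$)
$x{\left(y \right)} = -21$ ($x{\left(y \right)} = 4 - 5 \cdot 5 = 4 - 25 = -21$)
$r = -10$ ($r = -21 + 1 \cdot 11 = -21 + 11 = -10$)
$\sqrt{r + n{\left(2 \left(2 + 2\right),19 \right)}} = \sqrt{-10 - 20} = \sqrt{-30} = i \sqrt{30}$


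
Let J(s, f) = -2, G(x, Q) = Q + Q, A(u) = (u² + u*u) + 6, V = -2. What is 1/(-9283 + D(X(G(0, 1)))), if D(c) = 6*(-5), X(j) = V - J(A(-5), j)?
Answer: -1/9313 ≈ -0.00010738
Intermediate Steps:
A(u) = 6 + 2*u² (A(u) = (u² + u²) + 6 = 2*u² + 6 = 6 + 2*u²)
G(x, Q) = 2*Q
X(j) = 0 (X(j) = -2 - 1*(-2) = -2 + 2 = 0)
D(c) = -30
1/(-9283 + D(X(G(0, 1)))) = 1/(-9283 - 30) = 1/(-9313) = -1/9313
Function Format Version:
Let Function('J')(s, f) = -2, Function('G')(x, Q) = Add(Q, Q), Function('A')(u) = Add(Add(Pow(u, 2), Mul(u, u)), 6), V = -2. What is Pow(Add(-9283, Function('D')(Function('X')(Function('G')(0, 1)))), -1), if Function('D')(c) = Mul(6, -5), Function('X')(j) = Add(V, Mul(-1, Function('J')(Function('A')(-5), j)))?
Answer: Rational(-1, 9313) ≈ -0.00010738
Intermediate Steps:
Function('A')(u) = Add(6, Mul(2, Pow(u, 2))) (Function('A')(u) = Add(Add(Pow(u, 2), Pow(u, 2)), 6) = Add(Mul(2, Pow(u, 2)), 6) = Add(6, Mul(2, Pow(u, 2))))
Function('G')(x, Q) = Mul(2, Q)
Function('X')(j) = 0 (Function('X')(j) = Add(-2, Mul(-1, -2)) = Add(-2, 2) = 0)
Function('D')(c) = -30
Pow(Add(-9283, Function('D')(Function('X')(Function('G')(0, 1)))), -1) = Pow(Add(-9283, -30), -1) = Pow(-9313, -1) = Rational(-1, 9313)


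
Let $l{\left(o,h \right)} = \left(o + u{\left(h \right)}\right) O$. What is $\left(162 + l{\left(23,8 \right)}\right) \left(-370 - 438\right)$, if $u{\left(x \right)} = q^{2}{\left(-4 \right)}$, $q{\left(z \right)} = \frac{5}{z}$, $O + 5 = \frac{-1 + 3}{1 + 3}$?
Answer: $- \frac{166347}{4} \approx -41587.0$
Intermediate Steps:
$O = - \frac{9}{2}$ ($O = -5 + \frac{-1 + 3}{1 + 3} = -5 + \frac{2}{4} = -5 + 2 \cdot \frac{1}{4} = -5 + \frac{1}{2} = - \frac{9}{2} \approx -4.5$)
$u{\left(x \right)} = \frac{25}{16}$ ($u{\left(x \right)} = \left(\frac{5}{-4}\right)^{2} = \left(5 \left(- \frac{1}{4}\right)\right)^{2} = \left(- \frac{5}{4}\right)^{2} = \frac{25}{16}$)
$l{\left(o,h \right)} = - \frac{225}{32} - \frac{9 o}{2}$ ($l{\left(o,h \right)} = \left(o + \frac{25}{16}\right) \left(- \frac{9}{2}\right) = \left(\frac{25}{16} + o\right) \left(- \frac{9}{2}\right) = - \frac{225}{32} - \frac{9 o}{2}$)
$\left(162 + l{\left(23,8 \right)}\right) \left(-370 - 438\right) = \left(162 - \frac{3537}{32}\right) \left(-370 - 438\right) = \left(162 - \frac{3537}{32}\right) \left(-808\right) = \frac{1647}{32} \left(-808\right) = - \frac{166347}{4}$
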